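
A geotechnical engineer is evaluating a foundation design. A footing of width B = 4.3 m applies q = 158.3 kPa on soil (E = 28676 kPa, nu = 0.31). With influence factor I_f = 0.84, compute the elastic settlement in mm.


Using Se = q * B * (1 - nu^2) * I_f / E
1 - nu^2 = 1 - 0.31^2 = 0.9039
Se = 158.3 * 4.3 * 0.9039 * 0.84 / 28676
Se = 0.018023 m
Convert to mm: Se = 0.018023 * 1000 = 18.023 mm


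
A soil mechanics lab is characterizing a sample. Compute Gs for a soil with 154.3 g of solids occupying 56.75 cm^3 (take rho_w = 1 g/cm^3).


Using Gs = m_s / (V_s * rho_w)
Since rho_w = 1 g/cm^3:
Gs = 154.3 / 56.75
Gs = 2.719


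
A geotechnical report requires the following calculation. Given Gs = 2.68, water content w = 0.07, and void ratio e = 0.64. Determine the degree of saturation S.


Result: 0.2931

Derivation:
Using S = Gs * w / e
S = 2.68 * 0.07 / 0.64
S = 0.2931


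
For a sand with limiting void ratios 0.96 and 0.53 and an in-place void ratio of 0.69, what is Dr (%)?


Result: 62.79 %

Derivation:
Using Dr = (e_max - e) / (e_max - e_min) * 100
e_max - e = 0.96 - 0.69 = 0.27
e_max - e_min = 0.96 - 0.53 = 0.43
Dr = 0.27 / 0.43 * 100
Dr = 62.79 %


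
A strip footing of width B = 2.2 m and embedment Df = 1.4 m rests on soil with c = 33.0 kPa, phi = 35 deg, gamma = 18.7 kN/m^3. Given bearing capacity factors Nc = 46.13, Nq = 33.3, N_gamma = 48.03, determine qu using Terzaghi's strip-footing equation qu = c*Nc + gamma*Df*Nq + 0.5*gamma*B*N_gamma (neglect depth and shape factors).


Compute qu = c*Nc + gamma*Df*Nq + 0.5*gamma*B*N_gamma
Term 1: 33.0 * 46.13 = 1522.29
Term 2: 18.7 * 1.4 * 33.3 = 871.794
Term 3: 0.5 * 18.7 * 2.2 * 48.03 = 987.9771
qu = 1522.29 + 871.794 + 987.9771
qu = 3382.06 kPa


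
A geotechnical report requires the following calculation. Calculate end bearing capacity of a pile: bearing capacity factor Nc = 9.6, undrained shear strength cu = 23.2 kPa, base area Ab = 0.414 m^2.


Result: 92.21 kN

Derivation:
Using Qb = Nc * cu * Ab
Qb = 9.6 * 23.2 * 0.414
Qb = 92.21 kN


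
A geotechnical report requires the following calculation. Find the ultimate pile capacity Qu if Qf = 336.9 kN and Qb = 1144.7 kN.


Using Qu = Qf + Qb
Qu = 336.9 + 1144.7
Qu = 1481.6 kN


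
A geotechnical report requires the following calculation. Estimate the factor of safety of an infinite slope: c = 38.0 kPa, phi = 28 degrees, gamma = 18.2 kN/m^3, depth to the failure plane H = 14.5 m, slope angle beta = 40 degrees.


Using Fs = c / (gamma*H*sin(beta)*cos(beta)) + tan(phi)/tan(beta)
Cohesion contribution = 38.0 / (18.2*14.5*sin(40)*cos(40))
Cohesion contribution = 0.292431
Friction contribution = tan(28)/tan(40) = 0.633667
Fs = 0.292431 + 0.633667
Fs = 0.926


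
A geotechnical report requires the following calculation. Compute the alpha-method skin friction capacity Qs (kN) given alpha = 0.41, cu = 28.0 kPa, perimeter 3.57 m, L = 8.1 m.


Result: 331.97 kN

Derivation:
Using Qs = alpha * cu * perimeter * L
Qs = 0.41 * 28.0 * 3.57 * 8.1
Qs = 331.97 kN


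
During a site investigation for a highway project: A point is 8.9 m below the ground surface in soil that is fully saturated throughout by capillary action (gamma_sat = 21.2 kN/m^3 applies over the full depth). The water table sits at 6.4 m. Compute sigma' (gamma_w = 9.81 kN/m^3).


Result: 164.16 kPa

Derivation:
Total stress = gamma_sat * depth
sigma = 21.2 * 8.9 = 188.68 kPa
Pore water pressure u = gamma_w * (depth - d_wt)
u = 9.81 * (8.9 - 6.4) = 24.525 kPa
Effective stress = sigma - u
sigma' = 188.68 - 24.525 = 164.16 kPa


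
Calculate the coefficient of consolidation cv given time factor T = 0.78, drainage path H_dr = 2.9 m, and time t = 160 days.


Using cv = T * H_dr^2 / t
H_dr^2 = 2.9^2 = 8.41
cv = 0.78 * 8.41 / 160
cv = 0.041 m^2/day


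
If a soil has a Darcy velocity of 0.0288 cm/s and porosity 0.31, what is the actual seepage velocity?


Result: 0.0929 cm/s

Derivation:
Using v_s = v_d / n
v_s = 0.0288 / 0.31
v_s = 0.0929 cm/s


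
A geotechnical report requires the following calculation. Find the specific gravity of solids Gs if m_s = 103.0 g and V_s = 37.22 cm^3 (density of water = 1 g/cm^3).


Result: 2.767

Derivation:
Using Gs = m_s / (V_s * rho_w)
Since rho_w = 1 g/cm^3:
Gs = 103.0 / 37.22
Gs = 2.767


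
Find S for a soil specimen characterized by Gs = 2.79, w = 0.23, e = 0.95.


Using S = Gs * w / e
S = 2.79 * 0.23 / 0.95
S = 0.6755


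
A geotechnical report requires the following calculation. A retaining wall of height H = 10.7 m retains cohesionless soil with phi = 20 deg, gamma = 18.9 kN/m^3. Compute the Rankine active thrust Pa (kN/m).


Compute active earth pressure coefficient:
Ka = tan^2(45 - phi/2) = tan^2(35.0) = 0.490291
Compute active force:
Pa = 0.5 * Ka * gamma * H^2
Pa = 0.5 * 0.490291 * 18.9 * 10.7^2
Pa = 530.46 kN/m


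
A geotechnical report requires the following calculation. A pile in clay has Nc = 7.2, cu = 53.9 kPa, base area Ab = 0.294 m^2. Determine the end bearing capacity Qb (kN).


Using Qb = Nc * cu * Ab
Qb = 7.2 * 53.9 * 0.294
Qb = 114.1 kN


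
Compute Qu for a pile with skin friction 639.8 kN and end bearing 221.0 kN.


Using Qu = Qf + Qb
Qu = 639.8 + 221.0
Qu = 860.8 kN


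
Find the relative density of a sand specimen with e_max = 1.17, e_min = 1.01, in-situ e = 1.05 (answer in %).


Result: 75.0 %

Derivation:
Using Dr = (e_max - e) / (e_max - e_min) * 100
e_max - e = 1.17 - 1.05 = 0.12
e_max - e_min = 1.17 - 1.01 = 0.16
Dr = 0.12 / 0.16 * 100
Dr = 75.0 %


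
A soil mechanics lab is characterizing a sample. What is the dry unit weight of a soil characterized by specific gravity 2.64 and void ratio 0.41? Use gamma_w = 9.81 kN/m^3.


Result: 18.368 kN/m^3

Derivation:
Using gamma_d = Gs * gamma_w / (1 + e)
gamma_d = 2.64 * 9.81 / (1 + 0.41)
gamma_d = 2.64 * 9.81 / 1.41
gamma_d = 18.368 kN/m^3


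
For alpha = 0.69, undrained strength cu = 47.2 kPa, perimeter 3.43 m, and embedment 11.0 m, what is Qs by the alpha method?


Result: 1228.79 kN

Derivation:
Using Qs = alpha * cu * perimeter * L
Qs = 0.69 * 47.2 * 3.43 * 11.0
Qs = 1228.79 kN


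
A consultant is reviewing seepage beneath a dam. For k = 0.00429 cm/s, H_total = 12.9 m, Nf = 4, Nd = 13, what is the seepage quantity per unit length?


Result: 0.0001703 m^3/s per m

Derivation:
Convert k to m/s for unit consistency with H:
k = 0.00429 cm/s = 0.00429 / 100 m/s = 4.29e-05 m/s
Using q = k * H * Nf / Nd
Nf / Nd = 4 / 13 = 0.3077
q = 4.29e-05 * 12.9 * 0.3077
q = 0.0001703 m^3/s per m


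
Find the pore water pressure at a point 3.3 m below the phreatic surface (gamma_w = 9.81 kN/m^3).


Using u = gamma_w * h_w
u = 9.81 * 3.3
u = 32.37 kPa


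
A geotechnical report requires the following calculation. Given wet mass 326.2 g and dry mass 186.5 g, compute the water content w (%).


Using w = (m_wet - m_dry) / m_dry * 100
m_wet - m_dry = 326.2 - 186.5 = 139.7 g
w = 139.7 / 186.5 * 100
w = 74.91 %


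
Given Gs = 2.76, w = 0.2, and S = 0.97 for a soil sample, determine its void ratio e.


Result: 0.5691

Derivation:
Using the relation e = Gs * w / S
e = 2.76 * 0.2 / 0.97
e = 0.5691


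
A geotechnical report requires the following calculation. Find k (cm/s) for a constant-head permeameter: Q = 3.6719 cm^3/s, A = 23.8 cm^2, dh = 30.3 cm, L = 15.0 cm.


Compute hydraulic gradient:
i = dh / L = 30.3 / 15.0 = 2.02
Then apply Darcy's law:
k = Q / (A * i)
k = 3.6719 / (23.8 * 2.02)
k = 3.6719 / 48.076
k = 0.076377 cm/s


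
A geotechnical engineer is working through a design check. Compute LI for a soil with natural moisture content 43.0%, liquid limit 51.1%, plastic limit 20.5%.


First compute the plasticity index:
PI = LL - PL = 51.1 - 20.5 = 30.6
Then compute the liquidity index:
LI = (w - PL) / PI
LI = (43.0 - 20.5) / 30.6
LI = 0.735


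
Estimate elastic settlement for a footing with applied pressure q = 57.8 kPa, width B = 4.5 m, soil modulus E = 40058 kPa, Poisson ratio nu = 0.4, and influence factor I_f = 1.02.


Result: 5.563 mm

Derivation:
Using Se = q * B * (1 - nu^2) * I_f / E
1 - nu^2 = 1 - 0.4^2 = 0.84
Se = 57.8 * 4.5 * 0.84 * 1.02 / 40058
Se = 0.005563 m
Convert to mm: Se = 0.005563 * 1000 = 5.563 mm


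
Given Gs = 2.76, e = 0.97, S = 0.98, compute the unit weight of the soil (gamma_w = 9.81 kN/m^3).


Using gamma = gamma_w * (Gs + S*e) / (1 + e)
Numerator: Gs + S*e = 2.76 + 0.98*0.97 = 3.7106
Denominator: 1 + e = 1 + 0.97 = 1.97
gamma = 9.81 * 3.7106 / 1.97
gamma = 18.478 kN/m^3


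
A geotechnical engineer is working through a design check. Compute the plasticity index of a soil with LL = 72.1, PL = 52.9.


Using PI = LL - PL
PI = 72.1 - 52.9
PI = 19.2


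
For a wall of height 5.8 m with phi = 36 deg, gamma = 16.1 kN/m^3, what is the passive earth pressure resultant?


Compute passive earth pressure coefficient:
Kp = tan^2(45 + phi/2) = tan^2(63.0) = 3.85184
Compute passive force:
Pp = 0.5 * Kp * gamma * H^2
Pp = 0.5 * 3.85184 * 16.1 * 5.8^2
Pp = 1043.09 kN/m


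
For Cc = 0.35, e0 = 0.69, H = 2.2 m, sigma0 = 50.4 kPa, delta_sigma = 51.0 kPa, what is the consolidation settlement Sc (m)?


Result: 0.1383 m

Derivation:
Using Sc = Cc * H / (1 + e0) * log10((sigma0 + delta_sigma) / sigma0)
Stress ratio = (50.4 + 51.0) / 50.4 = 2.0119
log10(2.0119) = 0.303607
Cc * H / (1 + e0) = 0.35 * 2.2 / (1 + 0.69) = 0.455621
Sc = 0.455621 * 0.303607
Sc = 0.1383 m


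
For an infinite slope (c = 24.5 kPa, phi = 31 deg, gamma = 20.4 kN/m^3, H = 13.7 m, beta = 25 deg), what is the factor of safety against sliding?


Using Fs = c / (gamma*H*sin(beta)*cos(beta)) + tan(phi)/tan(beta)
Cohesion contribution = 24.5 / (20.4*13.7*sin(25)*cos(25))
Cohesion contribution = 0.228871
Friction contribution = tan(31)/tan(25) = 1.28855
Fs = 0.228871 + 1.28855
Fs = 1.517


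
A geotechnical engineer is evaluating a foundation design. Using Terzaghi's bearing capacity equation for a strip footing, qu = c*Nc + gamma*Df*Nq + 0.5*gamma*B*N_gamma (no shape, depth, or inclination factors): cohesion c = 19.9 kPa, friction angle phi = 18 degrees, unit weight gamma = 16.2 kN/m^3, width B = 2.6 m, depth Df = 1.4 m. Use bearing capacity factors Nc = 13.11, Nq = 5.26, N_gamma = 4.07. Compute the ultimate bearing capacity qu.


Compute qu = c*Nc + gamma*Df*Nq + 0.5*gamma*B*N_gamma
Term 1: 19.9 * 13.11 = 260.889
Term 2: 16.2 * 1.4 * 5.26 = 119.2968
Term 3: 0.5 * 16.2 * 2.6 * 4.07 = 85.7142
qu = 260.889 + 119.2968 + 85.7142
qu = 465.9 kPa


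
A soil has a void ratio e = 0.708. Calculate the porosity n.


Using the relation n = e / (1 + e)
n = 0.708 / (1 + 0.708)
n = 0.708 / 1.708
n = 0.4145


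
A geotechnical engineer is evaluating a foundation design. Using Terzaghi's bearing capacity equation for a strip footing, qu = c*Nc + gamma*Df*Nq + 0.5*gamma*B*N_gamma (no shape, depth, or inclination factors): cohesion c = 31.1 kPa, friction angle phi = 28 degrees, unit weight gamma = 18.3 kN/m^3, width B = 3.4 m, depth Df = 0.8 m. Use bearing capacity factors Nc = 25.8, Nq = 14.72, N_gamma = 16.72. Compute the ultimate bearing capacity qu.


Compute qu = c*Nc + gamma*Df*Nq + 0.5*gamma*B*N_gamma
Term 1: 31.1 * 25.8 = 802.38
Term 2: 18.3 * 0.8 * 14.72 = 215.5008
Term 3: 0.5 * 18.3 * 3.4 * 16.72 = 520.1592
qu = 802.38 + 215.5008 + 520.1592
qu = 1538.04 kPa


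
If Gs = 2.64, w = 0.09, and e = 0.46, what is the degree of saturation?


Using S = Gs * w / e
S = 2.64 * 0.09 / 0.46
S = 0.5165


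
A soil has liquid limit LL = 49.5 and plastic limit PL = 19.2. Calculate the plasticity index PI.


Using PI = LL - PL
PI = 49.5 - 19.2
PI = 30.3


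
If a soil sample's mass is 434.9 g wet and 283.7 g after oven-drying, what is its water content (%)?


Using w = (m_wet - m_dry) / m_dry * 100
m_wet - m_dry = 434.9 - 283.7 = 151.2 g
w = 151.2 / 283.7 * 100
w = 53.3 %


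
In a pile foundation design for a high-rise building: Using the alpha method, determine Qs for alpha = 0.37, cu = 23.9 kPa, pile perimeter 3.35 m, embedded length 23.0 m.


Result: 681.35 kN

Derivation:
Using Qs = alpha * cu * perimeter * L
Qs = 0.37 * 23.9 * 3.35 * 23.0
Qs = 681.35 kN


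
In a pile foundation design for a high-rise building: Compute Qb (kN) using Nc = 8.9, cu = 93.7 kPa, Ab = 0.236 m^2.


Using Qb = Nc * cu * Ab
Qb = 8.9 * 93.7 * 0.236
Qb = 196.81 kN


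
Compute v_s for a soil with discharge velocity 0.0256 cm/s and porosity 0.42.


Result: 0.06095 cm/s

Derivation:
Using v_s = v_d / n
v_s = 0.0256 / 0.42
v_s = 0.06095 cm/s


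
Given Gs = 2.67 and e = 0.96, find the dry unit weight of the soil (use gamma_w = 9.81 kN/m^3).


Using gamma_d = Gs * gamma_w / (1 + e)
gamma_d = 2.67 * 9.81 / (1 + 0.96)
gamma_d = 2.67 * 9.81 / 1.96
gamma_d = 13.364 kN/m^3


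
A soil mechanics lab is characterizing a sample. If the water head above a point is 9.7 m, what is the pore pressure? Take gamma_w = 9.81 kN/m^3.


Result: 95.16 kPa

Derivation:
Using u = gamma_w * h_w
u = 9.81 * 9.7
u = 95.16 kPa


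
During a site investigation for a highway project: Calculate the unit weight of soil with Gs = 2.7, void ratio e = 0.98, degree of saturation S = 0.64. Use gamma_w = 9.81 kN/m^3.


Result: 16.485 kN/m^3

Derivation:
Using gamma = gamma_w * (Gs + S*e) / (1 + e)
Numerator: Gs + S*e = 2.7 + 0.64*0.98 = 3.3272
Denominator: 1 + e = 1 + 0.98 = 1.98
gamma = 9.81 * 3.3272 / 1.98
gamma = 16.485 kN/m^3


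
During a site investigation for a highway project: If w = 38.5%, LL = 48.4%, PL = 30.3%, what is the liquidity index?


First compute the plasticity index:
PI = LL - PL = 48.4 - 30.3 = 18.1
Then compute the liquidity index:
LI = (w - PL) / PI
LI = (38.5 - 30.3) / 18.1
LI = 0.453


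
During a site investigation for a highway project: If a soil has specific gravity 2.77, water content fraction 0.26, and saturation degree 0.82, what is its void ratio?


Result: 0.8783

Derivation:
Using the relation e = Gs * w / S
e = 2.77 * 0.26 / 0.82
e = 0.8783


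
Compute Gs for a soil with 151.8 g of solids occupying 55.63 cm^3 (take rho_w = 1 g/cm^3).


Using Gs = m_s / (V_s * rho_w)
Since rho_w = 1 g/cm^3:
Gs = 151.8 / 55.63
Gs = 2.729


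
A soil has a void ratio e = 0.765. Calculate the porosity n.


Using the relation n = e / (1 + e)
n = 0.765 / (1 + 0.765)
n = 0.765 / 1.765
n = 0.4334


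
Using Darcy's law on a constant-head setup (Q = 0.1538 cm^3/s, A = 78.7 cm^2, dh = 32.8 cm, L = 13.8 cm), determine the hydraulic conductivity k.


Result: 0.000822 cm/s

Derivation:
Compute hydraulic gradient:
i = dh / L = 32.8 / 13.8 = 2.37681
Then apply Darcy's law:
k = Q / (A * i)
k = 0.1538 / (78.7 * 2.37681)
k = 0.1538 / 187.055
k = 0.000822 cm/s


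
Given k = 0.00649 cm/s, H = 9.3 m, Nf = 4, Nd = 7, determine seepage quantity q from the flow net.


Convert k to m/s for unit consistency with H:
k = 0.00649 cm/s = 0.00649 / 100 m/s = 6.49e-05 m/s
Using q = k * H * Nf / Nd
Nf / Nd = 4 / 7 = 0.5714
q = 6.49e-05 * 9.3 * 0.5714
q = 0.0003449 m^3/s per m


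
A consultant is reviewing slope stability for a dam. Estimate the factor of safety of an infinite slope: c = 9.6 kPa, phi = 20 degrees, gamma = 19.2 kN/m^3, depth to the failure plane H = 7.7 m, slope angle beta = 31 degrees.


Using Fs = c / (gamma*H*sin(beta)*cos(beta)) + tan(phi)/tan(beta)
Cohesion contribution = 9.6 / (19.2*7.7*sin(31)*cos(31))
Cohesion contribution = 0.147087
Friction contribution = tan(20)/tan(31) = 0.605748
Fs = 0.147087 + 0.605748
Fs = 0.753


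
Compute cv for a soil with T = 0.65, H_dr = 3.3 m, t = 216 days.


Result: 0.03277 m^2/day

Derivation:
Using cv = T * H_dr^2 / t
H_dr^2 = 3.3^2 = 10.89
cv = 0.65 * 10.89 / 216
cv = 0.03277 m^2/day


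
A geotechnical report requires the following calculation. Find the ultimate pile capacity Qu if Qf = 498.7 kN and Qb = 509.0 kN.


Result: 1007.7 kN

Derivation:
Using Qu = Qf + Qb
Qu = 498.7 + 509.0
Qu = 1007.7 kN


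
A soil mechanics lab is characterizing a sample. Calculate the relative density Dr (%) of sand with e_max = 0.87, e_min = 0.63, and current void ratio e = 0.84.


Using Dr = (e_max - e) / (e_max - e_min) * 100
e_max - e = 0.87 - 0.84 = 0.03
e_max - e_min = 0.87 - 0.63 = 0.24
Dr = 0.03 / 0.24 * 100
Dr = 12.5 %


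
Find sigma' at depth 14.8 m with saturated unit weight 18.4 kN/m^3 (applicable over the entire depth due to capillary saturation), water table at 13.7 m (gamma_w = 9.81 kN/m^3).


Total stress = gamma_sat * depth
sigma = 18.4 * 14.8 = 272.32 kPa
Pore water pressure u = gamma_w * (depth - d_wt)
u = 9.81 * (14.8 - 13.7) = 10.791 kPa
Effective stress = sigma - u
sigma' = 272.32 - 10.791 = 261.53 kPa


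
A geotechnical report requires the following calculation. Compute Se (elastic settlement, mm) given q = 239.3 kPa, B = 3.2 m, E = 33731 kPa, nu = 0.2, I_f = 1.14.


Using Se = q * B * (1 - nu^2) * I_f / E
1 - nu^2 = 1 - 0.2^2 = 0.96
Se = 239.3 * 3.2 * 0.96 * 1.14 / 33731
Se = 0.024845 m
Convert to mm: Se = 0.024845 * 1000 = 24.845 mm


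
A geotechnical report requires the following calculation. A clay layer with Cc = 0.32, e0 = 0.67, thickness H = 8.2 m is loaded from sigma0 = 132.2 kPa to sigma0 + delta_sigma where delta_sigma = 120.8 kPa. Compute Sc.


Result: 0.4429 m

Derivation:
Using Sc = Cc * H / (1 + e0) * log10((sigma0 + delta_sigma) / sigma0)
Stress ratio = (132.2 + 120.8) / 132.2 = 1.91377
log10(1.91377) = 0.281889
Cc * H / (1 + e0) = 0.32 * 8.2 / (1 + 0.67) = 1.57126
Sc = 1.57126 * 0.281889
Sc = 0.4429 m


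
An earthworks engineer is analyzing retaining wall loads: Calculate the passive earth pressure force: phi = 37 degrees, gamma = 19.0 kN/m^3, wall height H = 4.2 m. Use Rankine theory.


Result: 674.14 kN/m

Derivation:
Compute passive earth pressure coefficient:
Kp = tan^2(45 + phi/2) = tan^2(63.5) = 4.022791
Compute passive force:
Pp = 0.5 * Kp * gamma * H^2
Pp = 0.5 * 4.022791 * 19.0 * 4.2^2
Pp = 674.14 kN/m


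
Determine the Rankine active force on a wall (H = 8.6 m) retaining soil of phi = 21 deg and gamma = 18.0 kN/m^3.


Compute active earth pressure coefficient:
Ka = tan^2(45 - phi/2) = tan^2(34.5) = 0.472355
Compute active force:
Pa = 0.5 * Ka * gamma * H^2
Pa = 0.5 * 0.472355 * 18.0 * 8.6^2
Pa = 314.42 kN/m


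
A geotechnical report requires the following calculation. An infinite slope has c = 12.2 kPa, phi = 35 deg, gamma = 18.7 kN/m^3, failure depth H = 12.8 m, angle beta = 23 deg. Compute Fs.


Using Fs = c / (gamma*H*sin(beta)*cos(beta)) + tan(phi)/tan(beta)
Cohesion contribution = 12.2 / (18.7*12.8*sin(23)*cos(23))
Cohesion contribution = 0.141711
Friction contribution = tan(35)/tan(23) = 1.64959
Fs = 0.141711 + 1.64959
Fs = 1.791


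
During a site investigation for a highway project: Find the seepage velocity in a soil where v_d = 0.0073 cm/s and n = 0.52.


Result: 0.01404 cm/s

Derivation:
Using v_s = v_d / n
v_s = 0.0073 / 0.52
v_s = 0.01404 cm/s


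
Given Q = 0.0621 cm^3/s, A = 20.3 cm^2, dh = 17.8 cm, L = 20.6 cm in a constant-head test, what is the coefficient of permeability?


Result: 0.00354 cm/s

Derivation:
Compute hydraulic gradient:
i = dh / L = 17.8 / 20.6 = 0.864078
Then apply Darcy's law:
k = Q / (A * i)
k = 0.0621 / (20.3 * 0.864078)
k = 0.0621 / 17.5408
k = 0.00354 cm/s


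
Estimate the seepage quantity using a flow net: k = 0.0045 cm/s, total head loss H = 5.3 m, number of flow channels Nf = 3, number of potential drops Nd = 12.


Convert k to m/s for unit consistency with H:
k = 0.0045 cm/s = 0.0045 / 100 m/s = 4.5e-05 m/s
Using q = k * H * Nf / Nd
Nf / Nd = 3 / 12 = 0.25
q = 4.5e-05 * 5.3 * 0.25
q = 5.962e-05 m^3/s per m


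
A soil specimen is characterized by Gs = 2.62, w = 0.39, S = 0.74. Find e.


Result: 1.3808

Derivation:
Using the relation e = Gs * w / S
e = 2.62 * 0.39 / 0.74
e = 1.3808


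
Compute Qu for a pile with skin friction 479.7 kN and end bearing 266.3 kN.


Using Qu = Qf + Qb
Qu = 479.7 + 266.3
Qu = 746.0 kN


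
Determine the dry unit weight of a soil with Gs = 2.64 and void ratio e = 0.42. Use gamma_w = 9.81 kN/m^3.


Result: 18.238 kN/m^3

Derivation:
Using gamma_d = Gs * gamma_w / (1 + e)
gamma_d = 2.64 * 9.81 / (1 + 0.42)
gamma_d = 2.64 * 9.81 / 1.42
gamma_d = 18.238 kN/m^3


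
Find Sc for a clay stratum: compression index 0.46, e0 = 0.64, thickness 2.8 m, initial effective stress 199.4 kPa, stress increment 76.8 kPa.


Using Sc = Cc * H / (1 + e0) * log10((sigma0 + delta_sigma) / sigma0)
Stress ratio = (199.4 + 76.8) / 199.4 = 1.38516
log10(1.38516) = 0.141499
Cc * H / (1 + e0) = 0.46 * 2.8 / (1 + 0.64) = 0.785366
Sc = 0.785366 * 0.141499
Sc = 0.1111 m


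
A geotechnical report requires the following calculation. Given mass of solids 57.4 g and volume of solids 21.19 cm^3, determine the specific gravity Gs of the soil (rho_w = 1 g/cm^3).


Result: 2.709

Derivation:
Using Gs = m_s / (V_s * rho_w)
Since rho_w = 1 g/cm^3:
Gs = 57.4 / 21.19
Gs = 2.709


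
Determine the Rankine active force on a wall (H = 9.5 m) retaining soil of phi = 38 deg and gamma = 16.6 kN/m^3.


Result: 178.19 kN/m

Derivation:
Compute active earth pressure coefficient:
Ka = tan^2(45 - phi/2) = tan^2(26.0) = 0.237883
Compute active force:
Pa = 0.5 * Ka * gamma * H^2
Pa = 0.5 * 0.237883 * 16.6 * 9.5^2
Pa = 178.19 kN/m


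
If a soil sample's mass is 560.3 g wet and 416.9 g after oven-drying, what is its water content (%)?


Using w = (m_wet - m_dry) / m_dry * 100
m_wet - m_dry = 560.3 - 416.9 = 143.4 g
w = 143.4 / 416.9 * 100
w = 34.4 %


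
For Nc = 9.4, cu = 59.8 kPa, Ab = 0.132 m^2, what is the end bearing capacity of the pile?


Using Qb = Nc * cu * Ab
Qb = 9.4 * 59.8 * 0.132
Qb = 74.2 kN


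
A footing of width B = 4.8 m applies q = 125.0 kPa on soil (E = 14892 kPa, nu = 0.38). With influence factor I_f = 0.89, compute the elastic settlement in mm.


Using Se = q * B * (1 - nu^2) * I_f / E
1 - nu^2 = 1 - 0.38^2 = 0.8556
Se = 125.0 * 4.8 * 0.8556 * 0.89 / 14892
Se = 0.030680 m
Convert to mm: Se = 0.030680 * 1000 = 30.68 mm


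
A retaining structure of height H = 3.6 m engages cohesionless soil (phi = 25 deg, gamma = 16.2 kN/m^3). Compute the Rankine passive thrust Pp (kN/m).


Compute passive earth pressure coefficient:
Kp = tan^2(45 + phi/2) = tan^2(57.5) = 2.463913
Compute passive force:
Pp = 0.5 * Kp * gamma * H^2
Pp = 0.5 * 2.463913 * 16.2 * 3.6^2
Pp = 258.65 kN/m


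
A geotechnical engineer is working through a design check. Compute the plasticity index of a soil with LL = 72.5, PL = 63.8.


Using PI = LL - PL
PI = 72.5 - 63.8
PI = 8.7


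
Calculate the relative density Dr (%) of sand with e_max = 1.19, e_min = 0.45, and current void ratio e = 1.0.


Result: 25.68 %

Derivation:
Using Dr = (e_max - e) / (e_max - e_min) * 100
e_max - e = 1.19 - 1.0 = 0.19
e_max - e_min = 1.19 - 0.45 = 0.74
Dr = 0.19 / 0.74 * 100
Dr = 25.68 %


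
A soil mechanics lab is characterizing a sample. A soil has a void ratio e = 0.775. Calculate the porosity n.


Using the relation n = e / (1 + e)
n = 0.775 / (1 + 0.775)
n = 0.775 / 1.775
n = 0.4366


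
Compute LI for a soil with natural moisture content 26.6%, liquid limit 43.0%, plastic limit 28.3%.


First compute the plasticity index:
PI = LL - PL = 43.0 - 28.3 = 14.7
Then compute the liquidity index:
LI = (w - PL) / PI
LI = (26.6 - 28.3) / 14.7
LI = -0.116


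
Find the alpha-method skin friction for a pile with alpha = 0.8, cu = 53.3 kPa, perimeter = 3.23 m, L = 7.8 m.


Using Qs = alpha * cu * perimeter * L
Qs = 0.8 * 53.3 * 3.23 * 7.8
Qs = 1074.27 kN


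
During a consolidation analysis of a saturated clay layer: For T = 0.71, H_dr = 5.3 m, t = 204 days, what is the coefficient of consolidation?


Result: 0.09776 m^2/day

Derivation:
Using cv = T * H_dr^2 / t
H_dr^2 = 5.3^2 = 28.09
cv = 0.71 * 28.09 / 204
cv = 0.09776 m^2/day


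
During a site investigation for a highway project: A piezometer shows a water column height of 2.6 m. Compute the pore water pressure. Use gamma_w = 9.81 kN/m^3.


Result: 25.51 kPa

Derivation:
Using u = gamma_w * h_w
u = 9.81 * 2.6
u = 25.51 kPa


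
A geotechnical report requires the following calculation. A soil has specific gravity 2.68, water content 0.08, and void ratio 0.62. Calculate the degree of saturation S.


Using S = Gs * w / e
S = 2.68 * 0.08 / 0.62
S = 0.3458


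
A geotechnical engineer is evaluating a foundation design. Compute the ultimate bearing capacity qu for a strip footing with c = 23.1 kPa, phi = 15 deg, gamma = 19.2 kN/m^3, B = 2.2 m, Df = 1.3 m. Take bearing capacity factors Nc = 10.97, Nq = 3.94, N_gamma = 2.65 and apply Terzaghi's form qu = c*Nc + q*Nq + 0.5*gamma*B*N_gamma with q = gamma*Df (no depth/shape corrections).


Compute qu = c*Nc + gamma*Df*Nq + 0.5*gamma*B*N_gamma
Term 1: 23.1 * 10.97 = 253.407
Term 2: 19.2 * 1.3 * 3.94 = 98.3424
Term 3: 0.5 * 19.2 * 2.2 * 2.65 = 55.968
qu = 253.407 + 98.3424 + 55.968
qu = 407.72 kPa


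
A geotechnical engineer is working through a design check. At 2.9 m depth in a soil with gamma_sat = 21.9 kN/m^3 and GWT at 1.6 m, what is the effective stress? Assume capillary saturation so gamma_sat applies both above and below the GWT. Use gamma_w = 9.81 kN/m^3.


Total stress = gamma_sat * depth
sigma = 21.9 * 2.9 = 63.51 kPa
Pore water pressure u = gamma_w * (depth - d_wt)
u = 9.81 * (2.9 - 1.6) = 12.753 kPa
Effective stress = sigma - u
sigma' = 63.51 - 12.753 = 50.76 kPa


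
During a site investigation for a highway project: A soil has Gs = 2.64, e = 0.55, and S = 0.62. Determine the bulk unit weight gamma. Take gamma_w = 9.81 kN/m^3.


Result: 18.867 kN/m^3

Derivation:
Using gamma = gamma_w * (Gs + S*e) / (1 + e)
Numerator: Gs + S*e = 2.64 + 0.62*0.55 = 2.981
Denominator: 1 + e = 1 + 0.55 = 1.55
gamma = 9.81 * 2.981 / 1.55
gamma = 18.867 kN/m^3


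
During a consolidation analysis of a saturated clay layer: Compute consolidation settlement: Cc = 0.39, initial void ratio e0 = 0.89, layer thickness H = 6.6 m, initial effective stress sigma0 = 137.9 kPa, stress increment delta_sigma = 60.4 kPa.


Using Sc = Cc * H / (1 + e0) * log10((sigma0 + delta_sigma) / sigma0)
Stress ratio = (137.9 + 60.4) / 137.9 = 1.438
log10(1.438) = 0.157758
Cc * H / (1 + e0) = 0.39 * 6.6 / (1 + 0.89) = 1.3619
Sc = 1.3619 * 0.157758
Sc = 0.2149 m


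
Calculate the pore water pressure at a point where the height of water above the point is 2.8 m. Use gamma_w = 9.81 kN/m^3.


Using u = gamma_w * h_w
u = 9.81 * 2.8
u = 27.47 kPa


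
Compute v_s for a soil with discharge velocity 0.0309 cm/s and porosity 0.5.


Using v_s = v_d / n
v_s = 0.0309 / 0.5
v_s = 0.0618 cm/s


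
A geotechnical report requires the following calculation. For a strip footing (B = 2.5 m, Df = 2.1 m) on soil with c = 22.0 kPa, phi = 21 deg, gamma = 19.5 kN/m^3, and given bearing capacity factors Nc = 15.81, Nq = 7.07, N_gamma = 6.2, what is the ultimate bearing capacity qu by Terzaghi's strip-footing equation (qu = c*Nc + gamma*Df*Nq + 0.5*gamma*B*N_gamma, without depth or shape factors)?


Compute qu = c*Nc + gamma*Df*Nq + 0.5*gamma*B*N_gamma
Term 1: 22.0 * 15.81 = 347.82
Term 2: 19.5 * 2.1 * 7.07 = 289.5165
Term 3: 0.5 * 19.5 * 2.5 * 6.2 = 151.125
qu = 347.82 + 289.5165 + 151.125
qu = 788.46 kPa


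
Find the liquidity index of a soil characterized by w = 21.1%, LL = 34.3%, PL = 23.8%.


Result: -0.257

Derivation:
First compute the plasticity index:
PI = LL - PL = 34.3 - 23.8 = 10.5
Then compute the liquidity index:
LI = (w - PL) / PI
LI = (21.1 - 23.8) / 10.5
LI = -0.257


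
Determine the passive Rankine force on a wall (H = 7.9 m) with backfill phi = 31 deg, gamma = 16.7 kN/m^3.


Compute passive earth pressure coefficient:
Kp = tan^2(45 + phi/2) = tan^2(60.5) = 3.124035
Compute passive force:
Pp = 0.5 * Kp * gamma * H^2
Pp = 0.5 * 3.124035 * 16.7 * 7.9^2
Pp = 1628.01 kN/m


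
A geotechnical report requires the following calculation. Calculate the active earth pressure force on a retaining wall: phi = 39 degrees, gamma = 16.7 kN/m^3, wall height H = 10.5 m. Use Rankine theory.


Compute active earth pressure coefficient:
Ka = tan^2(45 - phi/2) = tan^2(25.5) = 0.227506
Compute active force:
Pa = 0.5 * Ka * gamma * H^2
Pa = 0.5 * 0.227506 * 16.7 * 10.5^2
Pa = 209.44 kN/m


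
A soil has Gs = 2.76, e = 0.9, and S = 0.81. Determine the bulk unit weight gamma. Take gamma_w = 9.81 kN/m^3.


Using gamma = gamma_w * (Gs + S*e) / (1 + e)
Numerator: Gs + S*e = 2.76 + 0.81*0.9 = 3.489
Denominator: 1 + e = 1 + 0.9 = 1.9
gamma = 9.81 * 3.489 / 1.9
gamma = 18.014 kN/m^3


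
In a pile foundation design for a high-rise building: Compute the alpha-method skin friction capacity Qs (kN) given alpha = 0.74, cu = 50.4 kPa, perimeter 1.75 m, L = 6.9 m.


Using Qs = alpha * cu * perimeter * L
Qs = 0.74 * 50.4 * 1.75 * 6.9
Qs = 450.35 kN


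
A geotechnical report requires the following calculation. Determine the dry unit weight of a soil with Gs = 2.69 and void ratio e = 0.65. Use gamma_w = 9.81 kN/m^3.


Using gamma_d = Gs * gamma_w / (1 + e)
gamma_d = 2.69 * 9.81 / (1 + 0.65)
gamma_d = 2.69 * 9.81 / 1.65
gamma_d = 15.993 kN/m^3


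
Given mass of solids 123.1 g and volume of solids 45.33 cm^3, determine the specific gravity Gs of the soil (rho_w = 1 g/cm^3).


Result: 2.716

Derivation:
Using Gs = m_s / (V_s * rho_w)
Since rho_w = 1 g/cm^3:
Gs = 123.1 / 45.33
Gs = 2.716


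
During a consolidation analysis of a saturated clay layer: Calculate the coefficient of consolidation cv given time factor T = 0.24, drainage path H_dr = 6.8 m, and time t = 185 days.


Using cv = T * H_dr^2 / t
H_dr^2 = 6.8^2 = 46.24
cv = 0.24 * 46.24 / 185
cv = 0.05999 m^2/day


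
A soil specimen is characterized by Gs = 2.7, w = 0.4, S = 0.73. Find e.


Using the relation e = Gs * w / S
e = 2.7 * 0.4 / 0.73
e = 1.4795


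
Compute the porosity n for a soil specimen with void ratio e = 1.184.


Using the relation n = e / (1 + e)
n = 1.184 / (1 + 1.184)
n = 1.184 / 2.184
n = 0.5421


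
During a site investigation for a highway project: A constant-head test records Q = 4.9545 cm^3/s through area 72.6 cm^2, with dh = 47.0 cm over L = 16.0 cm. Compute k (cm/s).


Result: 0.023232 cm/s

Derivation:
Compute hydraulic gradient:
i = dh / L = 47.0 / 16.0 = 2.9375
Then apply Darcy's law:
k = Q / (A * i)
k = 4.9545 / (72.6 * 2.9375)
k = 4.9545 / 213.262
k = 0.023232 cm/s


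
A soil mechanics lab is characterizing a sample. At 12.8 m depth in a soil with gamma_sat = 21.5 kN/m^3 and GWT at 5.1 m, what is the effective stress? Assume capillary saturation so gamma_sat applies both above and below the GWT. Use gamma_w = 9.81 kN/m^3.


Total stress = gamma_sat * depth
sigma = 21.5 * 12.8 = 275.2 kPa
Pore water pressure u = gamma_w * (depth - d_wt)
u = 9.81 * (12.8 - 5.1) = 75.537 kPa
Effective stress = sigma - u
sigma' = 275.2 - 75.537 = 199.66 kPa


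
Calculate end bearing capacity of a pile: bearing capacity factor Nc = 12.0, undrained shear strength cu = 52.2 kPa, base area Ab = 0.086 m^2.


Using Qb = Nc * cu * Ab
Qb = 12.0 * 52.2 * 0.086
Qb = 53.87 kN


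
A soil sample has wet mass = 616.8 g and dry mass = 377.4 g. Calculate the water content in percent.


Result: 63.43 %

Derivation:
Using w = (m_wet - m_dry) / m_dry * 100
m_wet - m_dry = 616.8 - 377.4 = 239.4 g
w = 239.4 / 377.4 * 100
w = 63.43 %


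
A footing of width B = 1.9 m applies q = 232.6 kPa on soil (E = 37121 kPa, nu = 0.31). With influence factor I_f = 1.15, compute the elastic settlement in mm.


Using Se = q * B * (1 - nu^2) * I_f / E
1 - nu^2 = 1 - 0.31^2 = 0.9039
Se = 232.6 * 1.9 * 0.9039 * 1.15 / 37121
Se = 0.012375 m
Convert to mm: Se = 0.012375 * 1000 = 12.375 mm


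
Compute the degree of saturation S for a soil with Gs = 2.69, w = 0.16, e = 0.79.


Result: 0.5448

Derivation:
Using S = Gs * w / e
S = 2.69 * 0.16 / 0.79
S = 0.5448


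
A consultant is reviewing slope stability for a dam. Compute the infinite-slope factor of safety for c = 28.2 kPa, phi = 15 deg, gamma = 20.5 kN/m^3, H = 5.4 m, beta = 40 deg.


Using Fs = c / (gamma*H*sin(beta)*cos(beta)) + tan(phi)/tan(beta)
Cohesion contribution = 28.2 / (20.5*5.4*sin(40)*cos(40))
Cohesion contribution = 0.517345
Friction contribution = tan(15)/tan(40) = 0.319329
Fs = 0.517345 + 0.319329
Fs = 0.837


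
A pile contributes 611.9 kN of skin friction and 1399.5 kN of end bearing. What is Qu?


Using Qu = Qf + Qb
Qu = 611.9 + 1399.5
Qu = 2011.4 kN


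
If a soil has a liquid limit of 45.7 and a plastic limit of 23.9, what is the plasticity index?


Using PI = LL - PL
PI = 45.7 - 23.9
PI = 21.8


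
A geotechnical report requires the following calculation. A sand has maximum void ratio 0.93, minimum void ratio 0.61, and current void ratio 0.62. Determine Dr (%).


Using Dr = (e_max - e) / (e_max - e_min) * 100
e_max - e = 0.93 - 0.62 = 0.31
e_max - e_min = 0.93 - 0.61 = 0.32
Dr = 0.31 / 0.32 * 100
Dr = 96.88 %


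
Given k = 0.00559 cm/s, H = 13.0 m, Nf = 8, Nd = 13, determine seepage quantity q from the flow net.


Result: 0.0004472 m^3/s per m

Derivation:
Convert k to m/s for unit consistency with H:
k = 0.00559 cm/s = 0.00559 / 100 m/s = 5.59e-05 m/s
Using q = k * H * Nf / Nd
Nf / Nd = 8 / 13 = 0.6154
q = 5.59e-05 * 13.0 * 0.6154
q = 0.0004472 m^3/s per m


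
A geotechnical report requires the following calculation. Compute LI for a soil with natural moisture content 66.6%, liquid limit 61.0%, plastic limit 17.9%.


First compute the plasticity index:
PI = LL - PL = 61.0 - 17.9 = 43.1
Then compute the liquidity index:
LI = (w - PL) / PI
LI = (66.6 - 17.9) / 43.1
LI = 1.13


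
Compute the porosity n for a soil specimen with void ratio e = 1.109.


Using the relation n = e / (1 + e)
n = 1.109 / (1 + 1.109)
n = 1.109 / 2.109
n = 0.5258


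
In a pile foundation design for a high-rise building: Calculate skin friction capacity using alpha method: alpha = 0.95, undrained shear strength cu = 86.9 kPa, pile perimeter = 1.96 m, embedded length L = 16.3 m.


Using Qs = alpha * cu * perimeter * L
Qs = 0.95 * 86.9 * 1.96 * 16.3
Qs = 2637.47 kN


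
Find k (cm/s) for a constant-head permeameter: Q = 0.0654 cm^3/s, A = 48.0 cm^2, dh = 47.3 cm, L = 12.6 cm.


Result: 0.000363 cm/s

Derivation:
Compute hydraulic gradient:
i = dh / L = 47.3 / 12.6 = 3.75397
Then apply Darcy's law:
k = Q / (A * i)
k = 0.0654 / (48.0 * 3.75397)
k = 0.0654 / 180.19
k = 0.000363 cm/s


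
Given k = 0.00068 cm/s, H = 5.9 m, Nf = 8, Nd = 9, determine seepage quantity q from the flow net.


Convert k to m/s for unit consistency with H:
k = 0.00068 cm/s = 0.00068 / 100 m/s = 6.8e-06 m/s
Using q = k * H * Nf / Nd
Nf / Nd = 8 / 9 = 0.8889
q = 6.8e-06 * 5.9 * 0.8889
q = 3.566e-05 m^3/s per m


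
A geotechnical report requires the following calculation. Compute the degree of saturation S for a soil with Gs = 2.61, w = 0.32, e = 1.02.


Using S = Gs * w / e
S = 2.61 * 0.32 / 1.02
S = 0.8188


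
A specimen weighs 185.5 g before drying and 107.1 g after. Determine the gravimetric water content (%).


Using w = (m_wet - m_dry) / m_dry * 100
m_wet - m_dry = 185.5 - 107.1 = 78.4 g
w = 78.4 / 107.1 * 100
w = 73.2 %


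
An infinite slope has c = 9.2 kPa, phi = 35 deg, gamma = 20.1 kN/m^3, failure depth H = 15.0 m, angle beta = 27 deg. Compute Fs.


Result: 1.45

Derivation:
Using Fs = c / (gamma*H*sin(beta)*cos(beta)) + tan(phi)/tan(beta)
Cohesion contribution = 9.2 / (20.1*15.0*sin(27)*cos(27))
Cohesion contribution = 0.075435
Friction contribution = tan(35)/tan(27) = 1.37423
Fs = 0.075435 + 1.37423
Fs = 1.45


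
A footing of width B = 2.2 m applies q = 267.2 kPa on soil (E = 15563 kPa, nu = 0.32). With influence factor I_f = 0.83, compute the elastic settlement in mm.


Using Se = q * B * (1 - nu^2) * I_f / E
1 - nu^2 = 1 - 0.32^2 = 0.8976
Se = 267.2 * 2.2 * 0.8976 * 0.83 / 15563
Se = 0.028140 m
Convert to mm: Se = 0.028140 * 1000 = 28.14 mm


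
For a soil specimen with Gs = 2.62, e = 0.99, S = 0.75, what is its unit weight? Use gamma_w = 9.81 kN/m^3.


Result: 16.576 kN/m^3

Derivation:
Using gamma = gamma_w * (Gs + S*e) / (1 + e)
Numerator: Gs + S*e = 2.62 + 0.75*0.99 = 3.3625
Denominator: 1 + e = 1 + 0.99 = 1.99
gamma = 9.81 * 3.3625 / 1.99
gamma = 16.576 kN/m^3


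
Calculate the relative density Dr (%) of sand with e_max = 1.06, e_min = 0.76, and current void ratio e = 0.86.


Using Dr = (e_max - e) / (e_max - e_min) * 100
e_max - e = 1.06 - 0.86 = 0.2
e_max - e_min = 1.06 - 0.76 = 0.3
Dr = 0.2 / 0.3 * 100
Dr = 66.67 %


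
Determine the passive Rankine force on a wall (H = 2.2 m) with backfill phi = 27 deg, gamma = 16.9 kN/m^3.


Compute passive earth pressure coefficient:
Kp = tan^2(45 + phi/2) = tan^2(58.5) = 2.66294
Compute passive force:
Pp = 0.5 * Kp * gamma * H^2
Pp = 0.5 * 2.66294 * 16.9 * 2.2^2
Pp = 108.91 kN/m


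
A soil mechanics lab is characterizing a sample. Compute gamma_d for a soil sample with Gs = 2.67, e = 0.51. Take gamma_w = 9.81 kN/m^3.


Using gamma_d = Gs * gamma_w / (1 + e)
gamma_d = 2.67 * 9.81 / (1 + 0.51)
gamma_d = 2.67 * 9.81 / 1.51
gamma_d = 17.346 kN/m^3


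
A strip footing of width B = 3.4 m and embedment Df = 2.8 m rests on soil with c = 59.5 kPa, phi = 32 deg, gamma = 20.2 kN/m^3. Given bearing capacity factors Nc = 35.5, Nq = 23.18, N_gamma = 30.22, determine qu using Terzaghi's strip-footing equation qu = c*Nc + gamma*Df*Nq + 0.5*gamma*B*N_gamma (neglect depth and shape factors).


Compute qu = c*Nc + gamma*Df*Nq + 0.5*gamma*B*N_gamma
Term 1: 59.5 * 35.5 = 2112.25
Term 2: 20.2 * 2.8 * 23.18 = 1311.0608
Term 3: 0.5 * 20.2 * 3.4 * 30.22 = 1037.7548
qu = 2112.25 + 1311.0608 + 1037.7548
qu = 4461.07 kPa


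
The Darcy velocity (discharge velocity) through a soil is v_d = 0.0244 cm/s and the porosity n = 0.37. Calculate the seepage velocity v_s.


Using v_s = v_d / n
v_s = 0.0244 / 0.37
v_s = 0.06595 cm/s


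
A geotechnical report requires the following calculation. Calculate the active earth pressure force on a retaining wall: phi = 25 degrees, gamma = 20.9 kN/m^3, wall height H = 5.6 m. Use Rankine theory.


Compute active earth pressure coefficient:
Ka = tan^2(45 - phi/2) = tan^2(32.5) = 0.405859
Compute active force:
Pa = 0.5 * Ka * gamma * H^2
Pa = 0.5 * 0.405859 * 20.9 * 5.6^2
Pa = 133.0 kN/m


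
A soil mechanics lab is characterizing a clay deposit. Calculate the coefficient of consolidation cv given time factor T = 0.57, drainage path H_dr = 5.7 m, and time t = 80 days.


Result: 0.23149 m^2/day

Derivation:
Using cv = T * H_dr^2 / t
H_dr^2 = 5.7^2 = 32.49
cv = 0.57 * 32.49 / 80
cv = 0.23149 m^2/day


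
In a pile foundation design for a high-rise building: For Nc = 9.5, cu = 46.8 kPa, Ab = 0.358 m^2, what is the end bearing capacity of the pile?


Result: 159.17 kN

Derivation:
Using Qb = Nc * cu * Ab
Qb = 9.5 * 46.8 * 0.358
Qb = 159.17 kN


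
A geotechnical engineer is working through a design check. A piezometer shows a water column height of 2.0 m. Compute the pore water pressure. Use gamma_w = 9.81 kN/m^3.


Result: 19.62 kPa

Derivation:
Using u = gamma_w * h_w
u = 9.81 * 2.0
u = 19.62 kPa


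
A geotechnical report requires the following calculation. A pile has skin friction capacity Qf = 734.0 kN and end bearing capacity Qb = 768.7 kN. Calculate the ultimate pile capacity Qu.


Using Qu = Qf + Qb
Qu = 734.0 + 768.7
Qu = 1502.7 kN


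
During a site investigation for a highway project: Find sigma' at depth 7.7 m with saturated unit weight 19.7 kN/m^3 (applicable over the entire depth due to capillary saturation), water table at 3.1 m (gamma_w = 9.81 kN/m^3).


Total stress = gamma_sat * depth
sigma = 19.7 * 7.7 = 151.69 kPa
Pore water pressure u = gamma_w * (depth - d_wt)
u = 9.81 * (7.7 - 3.1) = 45.126 kPa
Effective stress = sigma - u
sigma' = 151.69 - 45.126 = 106.56 kPa


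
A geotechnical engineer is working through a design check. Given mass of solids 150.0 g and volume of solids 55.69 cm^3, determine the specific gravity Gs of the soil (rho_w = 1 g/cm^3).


Using Gs = m_s / (V_s * rho_w)
Since rho_w = 1 g/cm^3:
Gs = 150.0 / 55.69
Gs = 2.693
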